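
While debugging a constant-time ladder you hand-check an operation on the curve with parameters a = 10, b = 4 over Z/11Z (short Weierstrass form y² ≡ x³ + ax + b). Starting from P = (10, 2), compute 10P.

Double-and-add on 10 = (1010)₂. Start with P = (10, 2) for the leading 1-bit.
double: tangent at (10, 2): λ = (3·10² + 10)/(2·2) ≡ 2/4. 4⁻¹ ≡ 3 (mod 11), so λ ≡ 2·3 ≡ 6.
  x = λ² - 10 - 10 = 36 - 20 ≡ 5; y = λ·(10 - 5) - 2 ≡ 6. → (5, 6)
double: tangent at (5, 6): λ = (3·5² + 10)/(2·6) ≡ 8/1. 1⁻¹ ≡ 1 (mod 11) since 1·1 = 1 ≡ 1, so λ ≡ 8·1 ≡ 8.
  x = λ² - 5 - 5 = 64 - 10 ≡ 10; y = λ·(5 - 10) - 6 ≡ 9. → (10, 9)
add P: (10, 9) + (10, 2): same x and y₁ ≡ -y₂, so the sum is O.
double: O + O = O (identity).

O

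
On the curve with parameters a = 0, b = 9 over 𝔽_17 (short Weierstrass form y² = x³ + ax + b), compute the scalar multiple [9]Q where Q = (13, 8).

(2, 0)

Double-and-add on 9 = (1001)₂. Start with Q = (13, 8) for the leading 1-bit.
double: tangent at (13, 8): λ = (3·13² + 0)/(2·8) ≡ 14/16. 16⁻¹ ≡ 16 (mod 17) since 16·16 = 256 ≡ 1, so λ ≡ 14·16 ≡ 3.
  x = λ² - 13 - 13 = 9 - 26 ≡ 0; y = λ·(13 - 0) - 8 ≡ 14. → (0, 14)
double: tangent at (0, 14): λ = (3·0² + 0)/(2·14) ≡ 0/11. 11⁻¹ ≡ 14 (mod 17), so λ ≡ 0·14 ≡ 0.
  x = λ² - 0 - 0 = 0 - 0 ≡ 0; y = λ·(0 - 0) - 14 ≡ 3. → (0, 3)
double: tangent at (0, 3): λ = (3·0² + 0)/(2·3) ≡ 0/6. 6⁻¹ ≡ 3 (mod 17) since 6·3 = 18 ≡ 1, so λ ≡ 0·3 ≡ 0.
  x = λ² - 0 - 0 = 0 - 0 ≡ 0; y = λ·(0 - 0) - 3 ≡ 14. → (0, 14)
add Q: (0, 14) + (13, 8). λ = (8 - 14)/(13 - 0) ≡ 11/13 mod 17. 13⁻¹ ≡ 4 (mod 17), so λ ≡ 10.
  x = λ² - 0 - 13 = 100 - 13 ≡ 2; y = λ·(0 - 2) - 14 ≡ 0. → (2, 0)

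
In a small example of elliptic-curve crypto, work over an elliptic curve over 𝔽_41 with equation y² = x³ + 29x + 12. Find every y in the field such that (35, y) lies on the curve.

x³ + 29x + 12 = 43902 ≡ 32 (mod 41).
Square roots of 32 mod 41: 14 and 27 (since 14² = 196 ≡ 32).

14, 27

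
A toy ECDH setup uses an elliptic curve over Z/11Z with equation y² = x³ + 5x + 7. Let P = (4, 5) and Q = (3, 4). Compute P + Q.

(4, 5) + (3, 4). λ = (4 - 5)/(3 - 4) ≡ 10/10 mod 11. 10⁻¹ ≡ 10 (mod 11) since 10·10 = 100 ≡ 1, so λ ≡ 1.
  x = λ² - 4 - 3 = 1 - 7 ≡ 5; y = λ·(4 - 5) - 5 ≡ 5. → (5, 5)

(5, 5)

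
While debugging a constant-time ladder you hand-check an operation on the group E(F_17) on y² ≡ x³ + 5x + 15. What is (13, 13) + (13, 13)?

tangent at (13, 13): λ = (3·13² + 5)/(2·13) ≡ 2/9. 9⁻¹ ≡ 2 (mod 17), so λ ≡ 2·2 ≡ 4.
  x = λ² - 13 - 13 = 16 - 26 ≡ 7; y = λ·(13 - 7) - 13 ≡ 11. → (7, 11)

(7, 11)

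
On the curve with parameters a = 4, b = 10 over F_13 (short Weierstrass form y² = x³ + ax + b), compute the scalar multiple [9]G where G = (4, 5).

(10, 6)

Repeated addition: build up to 9G.
2G: tangent at (4, 5): λ = (3·4² + 4)/(2·5) ≡ 0/10. 10⁻¹ ≡ 4 (mod 13), so λ ≡ 0·4 ≡ 0.
  x = λ² - 4 - 4 = 0 - 8 ≡ 5; y = λ·(4 - 5) - 5 ≡ 8. → (5, 8)
3G: (5, 8) + (4, 5). λ = (5 - 8)/(4 - 5) ≡ 10/12 mod 13. 12⁻¹ ≡ 12 (mod 13) since 12·12 = 144 ≡ 1, so λ ≡ 3.
  x = λ² - 5 - 4 = 9 - 9 ≡ 0; y = λ·(5 - 0) - 8 ≡ 7. → (0, 7)
4G: (0, 7) + (4, 5). λ = (5 - 7)/(4 - 0) ≡ 11/4 mod 13. 4⁻¹ ≡ 10 (mod 13) since 4·10 = 40 ≡ 1, so λ ≡ 6.
  x = λ² - 0 - 4 = 36 - 4 ≡ 6; y = λ·(0 - 6) - 7 ≡ 9. → (6, 9)
5G: (6, 9) + (4, 5). λ = (5 - 9)/(4 - 6) ≡ 9/11 mod 13. 11⁻¹ ≡ 6 (mod 13) since 11·6 = 66 ≡ 1, so λ ≡ 2.
  x = λ² - 6 - 4 = 4 - 10 ≡ 7; y = λ·(6 - 7) - 9 ≡ 2. → (7, 2)
6G: (7, 2) + (4, 5). λ = (5 - 2)/(4 - 7) ≡ 3/10 mod 13. 10⁻¹ ≡ 4 (mod 13), so λ ≡ 12.
  x = λ² - 7 - 4 = 144 - 11 ≡ 3; y = λ·(7 - 3) - 2 ≡ 7. → (3, 7)
7G: (3, 7) + (4, 5). λ = (5 - 7)/(4 - 3) ≡ 11/1 mod 13. 1⁻¹ ≡ 1 (mod 13) since 1·1 = 1 ≡ 1, so λ ≡ 11.
  x = λ² - 3 - 4 = 121 - 7 ≡ 10; y = λ·(3 - 10) - 7 ≡ 7. → (10, 7)
8G: (10, 7) + (4, 5). λ = (5 - 7)/(4 - 10) ≡ 11/7 mod 13. 7⁻¹ ≡ 2 (mod 13) since 7·2 = 14 ≡ 1, so λ ≡ 9.
  x = λ² - 10 - 4 = 81 - 14 ≡ 2; y = λ·(10 - 2) - 7 ≡ 0. → (2, 0)
9G: (2, 0) + (4, 5). λ = (5 - 0)/(4 - 2) ≡ 5/2 mod 13. 2⁻¹ ≡ 7 (mod 13), so λ ≡ 9.
  x = λ² - 2 - 4 = 81 - 6 ≡ 10; y = λ·(2 - 10) - 0 ≡ 6. → (10, 6)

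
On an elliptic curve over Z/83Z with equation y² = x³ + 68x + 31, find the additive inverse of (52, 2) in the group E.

(52, 81)

-(52, 2) = (52, -2 mod 83) = (52, 81).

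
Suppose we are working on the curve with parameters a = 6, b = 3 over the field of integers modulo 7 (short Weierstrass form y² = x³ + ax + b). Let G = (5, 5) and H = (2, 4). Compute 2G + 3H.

(2, 4)

First 2G:
Repeated addition: build up to 2G.
2G: tangent at (5, 5): λ = (3·5² + 6)/(2·5) ≡ 4/3. 3⁻¹ ≡ 5 (mod 7), so λ ≡ 4·5 ≡ 6.
  x = λ² - 5 - 5 = 36 - 10 ≡ 5; y = λ·(5 - 5) - 5 ≡ 2. → (5, 2)
2G = (5, 2).
Next 3H:
Repeated addition: build up to 3H.
2H: tangent at (2, 4): λ = (3·2² + 6)/(2·4) ≡ 4/1. 1⁻¹ ≡ 1 (mod 7), so λ ≡ 4·1 ≡ 4.
  x = λ² - 2 - 2 = 16 - 4 ≡ 5; y = λ·(2 - 5) - 4 ≡ 5. → (5, 5)
3H: (5, 5) + (2, 4). λ = (4 - 5)/(2 - 5) ≡ 6/4 mod 7. 4⁻¹ ≡ 2 (mod 7), so λ ≡ 5.
  x = λ² - 5 - 2 = 25 - 7 ≡ 4; y = λ·(5 - 4) - 5 ≡ 0. → (4, 0)
3H = (4, 0).
Finally 2G + 3H:
(5, 2) + (4, 0). λ = (0 - 2)/(4 - 5) ≡ 5/6 mod 7. 6⁻¹ ≡ 6 (mod 7), so λ ≡ 2.
  x = λ² - 5 - 4 = 4 - 9 ≡ 2; y = λ·(5 - 2) - 2 ≡ 4. → (2, 4)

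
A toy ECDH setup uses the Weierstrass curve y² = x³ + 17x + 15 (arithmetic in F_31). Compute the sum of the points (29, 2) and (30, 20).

(29, 2) + (30, 20). λ = (20 - 2)/(30 - 29) ≡ 18/1 mod 31. 1⁻¹ ≡ 1 (mod 31) since 1·1 = 1 ≡ 1, so λ ≡ 18.
  x = λ² - 29 - 30 = 324 - 59 ≡ 17; y = λ·(29 - 17) - 2 ≡ 28. → (17, 28)

(17, 28)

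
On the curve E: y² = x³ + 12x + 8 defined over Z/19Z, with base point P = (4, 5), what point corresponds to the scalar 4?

(7, 6)

Repeated addition: build up to 4P.
2P: tangent at (4, 5): λ = (3·4² + 12)/(2·5) ≡ 3/10. 10⁻¹ ≡ 2 (mod 19), so λ ≡ 3·2 ≡ 6.
  x = λ² - 4 - 4 = 36 - 8 ≡ 9; y = λ·(4 - 9) - 5 ≡ 3. → (9, 3)
3P: (9, 3) + (4, 5). λ = (5 - 3)/(4 - 9) ≡ 2/14 mod 19. 14⁻¹ ≡ 15 (mod 19), so λ ≡ 11.
  x = λ² - 9 - 4 = 121 - 13 ≡ 13; y = λ·(9 - 13) - 3 ≡ 10. → (13, 10)
4P: (13, 10) + (4, 5). λ = (5 - 10)/(4 - 13) ≡ 14/10 mod 19. 10⁻¹ ≡ 2 (mod 19) since 10·2 = 20 ≡ 1, so λ ≡ 9.
  x = λ² - 13 - 4 = 81 - 17 ≡ 7; y = λ·(13 - 7) - 10 ≡ 6. → (7, 6)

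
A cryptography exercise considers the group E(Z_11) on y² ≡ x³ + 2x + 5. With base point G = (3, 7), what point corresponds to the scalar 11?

Double-and-add on 11 = (1011)₂. Start with G = (3, 7) for the leading 1-bit.
double: tangent at (3, 7): λ = (3·3² + 2)/(2·7) ≡ 7/3. 3⁻¹ ≡ 4 (mod 11) since 3·4 = 12 ≡ 1, so λ ≡ 7·4 ≡ 6.
  x = λ² - 3 - 3 = 36 - 6 ≡ 8; y = λ·(3 - 8) - 7 ≡ 7. → (8, 7)
double: tangent at (8, 7): λ = (3·8² + 2)/(2·7) ≡ 7/3. 3⁻¹ ≡ 4 (mod 11), so λ ≡ 7·4 ≡ 6.
  x = λ² - 8 - 8 = 36 - 16 ≡ 9; y = λ·(8 - 9) - 7 ≡ 9. → (9, 9)
add G: (9, 9) + (3, 7). λ = (7 - 9)/(3 - 9) ≡ 9/5 mod 11. 5⁻¹ ≡ 9 (mod 11) since 5·9 = 45 ≡ 1, so λ ≡ 4.
  x = λ² - 9 - 3 = 16 - 12 ≡ 4; y = λ·(9 - 4) - 9 ≡ 0. → (4, 0)
double: (4, 0) + (4, 0): same x and y₁ ≡ -y₂, so the sum is ∞.
add G: ∞ + (3, 7) = (3, 7) (identity).

(3, 7)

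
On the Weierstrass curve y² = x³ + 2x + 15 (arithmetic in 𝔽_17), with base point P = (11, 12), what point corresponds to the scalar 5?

(10, 10)

Repeated addition: build up to 5P.
2P: tangent at (11, 12): λ = (3·11² + 2)/(2·12) ≡ 8/7. 7⁻¹ ≡ 5 (mod 17), so λ ≡ 8·5 ≡ 6.
  x = λ² - 11 - 11 = 36 - 22 ≡ 14; y = λ·(11 - 14) - 12 ≡ 4. → (14, 4)
3P: (14, 4) + (11, 12). λ = (12 - 4)/(11 - 14) ≡ 8/14 mod 17. 14⁻¹ ≡ 11 (mod 17), so λ ≡ 3.
  x = λ² - 14 - 11 = 9 - 25 ≡ 1; y = λ·(14 - 1) - 4 ≡ 1. → (1, 1)
4P: (1, 1) + (11, 12). λ = (12 - 1)/(11 - 1) ≡ 11/10 mod 17. 10⁻¹ ≡ 12 (mod 17) since 10·12 = 120 ≡ 1, so λ ≡ 13.
  x = λ² - 1 - 11 = 169 - 12 ≡ 4; y = λ·(1 - 4) - 1 ≡ 11. → (4, 11)
5P: (4, 11) + (11, 12). λ = (12 - 11)/(11 - 4) ≡ 1/7 mod 17. 7⁻¹ ≡ 5 (mod 17), so λ ≡ 5.
  x = λ² - 4 - 11 = 25 - 15 ≡ 10; y = λ·(4 - 10) - 11 ≡ 10. → (10, 10)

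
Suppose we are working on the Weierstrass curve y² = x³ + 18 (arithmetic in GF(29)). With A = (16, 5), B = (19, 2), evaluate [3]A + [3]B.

First 3A:
Repeated addition: build up to 3A.
2A: tangent at (16, 5): λ = (3·16² + 0)/(2·5) ≡ 14/10. 10⁻¹ ≡ 3 (mod 29) since 10·3 = 30 ≡ 1, so λ ≡ 14·3 ≡ 13.
  x = λ² - 16 - 16 = 169 - 32 ≡ 21; y = λ·(16 - 21) - 5 ≡ 17. → (21, 17)
3A: (21, 17) + (16, 5). λ = (5 - 17)/(16 - 21) ≡ 17/24 mod 29. 24⁻¹ ≡ 23 (mod 29) since 24·23 = 552 ≡ 1, so λ ≡ 14.
  x = λ² - 21 - 16 = 196 - 37 ≡ 14; y = λ·(21 - 14) - 17 ≡ 23. → (14, 23)
3A = (14, 23).
Next 3B:
Repeated addition: build up to 3B.
2B: tangent at (19, 2): λ = (3·19² + 0)/(2·2) ≡ 10/4. 4⁻¹ ≡ 22 (mod 29) since 4·22 = 88 ≡ 1, so λ ≡ 10·22 ≡ 17.
  x = λ² - 19 - 19 = 289 - 38 ≡ 19; y = λ·(19 - 19) - 2 ≡ 27. → (19, 27)
3B: (19, 27) + (19, 2): same x and y₁ ≡ -y₂, so the sum is O.
3B = O.
Finally 3A + 3B:
(14, 23) + O = (14, 23) (identity).

(14, 23)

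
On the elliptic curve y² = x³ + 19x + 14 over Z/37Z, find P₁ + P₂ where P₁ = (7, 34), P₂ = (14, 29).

(7, 34) + (14, 29). λ = (29 - 34)/(14 - 7) ≡ 32/7 mod 37. 7⁻¹ ≡ 16 (mod 37), so λ ≡ 31.
  x = λ² - 7 - 14 = 961 - 21 ≡ 15; y = λ·(7 - 15) - 34 ≡ 14. → (15, 14)

(15, 14)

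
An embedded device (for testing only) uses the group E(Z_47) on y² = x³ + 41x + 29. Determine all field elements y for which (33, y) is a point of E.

x³ + 41x + 29 = 37319 ≡ 1 (mod 47).
Square roots of 1 mod 47: 1 and 46 (since 1² = 1 ≡ 1).

1, 46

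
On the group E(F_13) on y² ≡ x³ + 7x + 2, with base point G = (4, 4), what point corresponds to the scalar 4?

(7, 11)

Double-and-add on 4 = (100)₂. Start with G = (4, 4) for the leading 1-bit.
double: tangent at (4, 4): λ = (3·4² + 7)/(2·4) ≡ 3/8. 8⁻¹ ≡ 5 (mod 13) since 8·5 = 40 ≡ 1, so λ ≡ 3·5 ≡ 2.
  x = λ² - 4 - 4 = 4 - 8 ≡ 9; y = λ·(4 - 9) - 4 ≡ 12. → (9, 12)
double: tangent at (9, 12): λ = (3·9² + 7)/(2·12) ≡ 3/11. 11⁻¹ ≡ 6 (mod 13), so λ ≡ 3·6 ≡ 5.
  x = λ² - 9 - 9 = 25 - 18 ≡ 7; y = λ·(9 - 7) - 12 ≡ 11. → (7, 11)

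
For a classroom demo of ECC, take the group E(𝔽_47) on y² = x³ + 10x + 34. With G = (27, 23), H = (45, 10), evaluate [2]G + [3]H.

(9, 17)

First 2G:
Repeated addition: build up to 2G.
2G: tangent at (27, 23): λ = (3·27² + 10)/(2·23) ≡ 35/46. 46⁻¹ ≡ 46 (mod 47) since 46·46 = 2116 ≡ 1, so λ ≡ 35·46 ≡ 12.
  x = λ² - 27 - 27 = 144 - 54 ≡ 43; y = λ·(27 - 43) - 23 ≡ 20. → (43, 20)
2G = (43, 20).
Next 3H:
Repeated addition: build up to 3H.
2H: tangent at (45, 10): λ = (3·45² + 10)/(2·10) ≡ 22/20. 20⁻¹ ≡ 40 (mod 47), so λ ≡ 22·40 ≡ 34.
  x = λ² - 45 - 45 = 1156 - 90 ≡ 32; y = λ·(45 - 32) - 10 ≡ 9. → (32, 9)
3H: (32, 9) + (45, 10). λ = (10 - 9)/(45 - 32) ≡ 1/13 mod 47. 13⁻¹ ≡ 29 (mod 47), so λ ≡ 29.
  x = λ² - 32 - 45 = 841 - 77 ≡ 12; y = λ·(32 - 12) - 9 ≡ 7. → (12, 7)
3H = (12, 7).
Finally 2G + 3H:
(43, 20) + (12, 7). λ = (7 - 20)/(12 - 43) ≡ 34/16 mod 47. 16⁻¹ ≡ 3 (mod 47), so λ ≡ 8.
  x = λ² - 43 - 12 = 64 - 55 ≡ 9; y = λ·(43 - 9) - 20 ≡ 17. → (9, 17)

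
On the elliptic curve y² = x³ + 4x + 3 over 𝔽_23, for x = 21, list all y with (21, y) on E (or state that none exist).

none

x³ + 4x + 3 = 9348 ≡ 10 (mod 23).
10 is a non-residue mod 23; no y exists.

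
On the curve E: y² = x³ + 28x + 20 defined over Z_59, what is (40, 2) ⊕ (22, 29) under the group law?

(40, 2) + (22, 29). λ = (29 - 2)/(22 - 40) ≡ 27/41 mod 59. 41⁻¹ ≡ 36 (mod 59) since 41·36 = 1476 ≡ 1, so λ ≡ 28.
  x = λ² - 40 - 22 = 784 - 62 ≡ 14; y = λ·(40 - 14) - 2 ≡ 18. → (14, 18)

(14, 18)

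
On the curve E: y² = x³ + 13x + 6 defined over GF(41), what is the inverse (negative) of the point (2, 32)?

(2, 9)

-(2, 32) = (2, -32 mod 41) = (2, 9).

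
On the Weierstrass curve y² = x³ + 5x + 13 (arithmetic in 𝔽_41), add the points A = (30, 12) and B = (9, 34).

(11, 13)

(30, 12) + (9, 34). λ = (34 - 12)/(9 - 30) ≡ 22/20 mod 41. 20⁻¹ ≡ 39 (mod 41) since 20·39 = 780 ≡ 1, so λ ≡ 38.
  x = λ² - 30 - 9 = 1444 - 39 ≡ 11; y = λ·(30 - 11) - 12 ≡ 13. → (11, 13)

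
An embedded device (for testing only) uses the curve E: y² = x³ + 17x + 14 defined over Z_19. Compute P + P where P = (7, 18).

tangent at (7, 18): λ = (3·7² + 17)/(2·18) ≡ 12/17. 17⁻¹ ≡ 9 (mod 19), so λ ≡ 12·9 ≡ 13.
  x = λ² - 7 - 7 = 169 - 14 ≡ 3; y = λ·(7 - 3) - 18 ≡ 15. → (3, 15)

(3, 15)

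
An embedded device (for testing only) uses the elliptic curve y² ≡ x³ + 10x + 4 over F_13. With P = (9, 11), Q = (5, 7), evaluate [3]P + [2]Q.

(10, 5)

First 3P:
Repeated addition: build up to 3P.
2P: tangent at (9, 11): λ = (3·9² + 10)/(2·11) ≡ 6/9. 9⁻¹ ≡ 3 (mod 13) since 9·3 = 27 ≡ 1, so λ ≡ 6·3 ≡ 5.
  x = λ² - 9 - 9 = 25 - 18 ≡ 7; y = λ·(9 - 7) - 11 ≡ 12. → (7, 12)
3P: (7, 12) + (9, 11). λ = (11 - 12)/(9 - 7) ≡ 12/2 mod 13. 2⁻¹ ≡ 7 (mod 13), so λ ≡ 6.
  x = λ² - 7 - 9 = 36 - 16 ≡ 7; y = λ·(7 - 7) - 12 ≡ 1. → (7, 1)
3P = (7, 1).
Next 2Q:
Repeated addition: build up to 2Q.
2Q: tangent at (5, 7): λ = (3·5² + 10)/(2·7) ≡ 7/1. 1⁻¹ ≡ 1 (mod 13) since 1·1 = 1 ≡ 1, so λ ≡ 7·1 ≡ 7.
  x = λ² - 5 - 5 = 49 - 10 ≡ 0; y = λ·(5 - 0) - 7 ≡ 2. → (0, 2)
2Q = (0, 2).
Finally 3P + 2Q:
(7, 1) + (0, 2). λ = (2 - 1)/(0 - 7) ≡ 1/6 mod 13. 6⁻¹ ≡ 11 (mod 13), so λ ≡ 11.
  x = λ² - 7 - 0 = 121 - 7 ≡ 10; y = λ·(7 - 10) - 1 ≡ 5. → (10, 5)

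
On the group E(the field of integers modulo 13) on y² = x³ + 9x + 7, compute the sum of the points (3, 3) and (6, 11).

(1, 11)

(3, 3) + (6, 11). λ = (11 - 3)/(6 - 3) ≡ 8/3 mod 13. 3⁻¹ ≡ 9 (mod 13), so λ ≡ 7.
  x = λ² - 3 - 6 = 49 - 9 ≡ 1; y = λ·(3 - 1) - 3 ≡ 11. → (1, 11)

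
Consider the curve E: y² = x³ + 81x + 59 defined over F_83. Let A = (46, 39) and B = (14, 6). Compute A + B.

(53, 29)

(46, 39) + (14, 6). λ = (6 - 39)/(14 - 46) ≡ 50/51 mod 83. 51⁻¹ ≡ 70 (mod 83), so λ ≡ 14.
  x = λ² - 46 - 14 = 196 - 60 ≡ 53; y = λ·(46 - 53) - 39 ≡ 29. → (53, 29)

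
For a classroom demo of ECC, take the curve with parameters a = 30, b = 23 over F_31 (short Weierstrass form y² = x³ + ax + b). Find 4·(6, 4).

(15, 29)

Write P = (6, 4).
Repeated addition: build up to 4P.
2P: tangent at (6, 4): λ = (3·6² + 30)/(2·4) ≡ 14/8. 8⁻¹ ≡ 4 (mod 31), so λ ≡ 14·4 ≡ 25.
  x = λ² - 6 - 6 = 625 - 12 ≡ 24; y = λ·(6 - 24) - 4 ≡ 11. → (24, 11)
3P: (24, 11) + (6, 4). λ = (4 - 11)/(6 - 24) ≡ 24/13 mod 31. 13⁻¹ ≡ 12 (mod 31), so λ ≡ 9.
  x = λ² - 24 - 6 = 81 - 30 ≡ 20; y = λ·(24 - 20) - 11 ≡ 25. → (20, 25)
4P: (20, 25) + (6, 4). λ = (4 - 25)/(6 - 20) ≡ 10/17 mod 31. 17⁻¹ ≡ 11 (mod 31), so λ ≡ 17.
  x = λ² - 20 - 6 = 289 - 26 ≡ 15; y = λ·(20 - 15) - 25 ≡ 29. → (15, 29)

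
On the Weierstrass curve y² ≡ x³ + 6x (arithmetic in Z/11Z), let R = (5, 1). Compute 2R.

tangent at (5, 1): λ = (3·5² + 6)/(2·1) ≡ 4/2. 2⁻¹ ≡ 6 (mod 11), so λ ≡ 4·6 ≡ 2.
  x = λ² - 5 - 5 = 4 - 10 ≡ 5; y = λ·(5 - 5) - 1 ≡ 10. → (5, 10)

(5, 10)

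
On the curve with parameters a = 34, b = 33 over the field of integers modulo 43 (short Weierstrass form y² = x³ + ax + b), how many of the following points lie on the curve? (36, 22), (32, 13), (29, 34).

(36, 22): 22² ≡ 11, rhs ≡ 11 → on.
(32, 13): 13² ≡ 40, rhs ≡ 5 → off.
(29, 34): 34² ≡ 38, rhs ≡ 38 → on.

2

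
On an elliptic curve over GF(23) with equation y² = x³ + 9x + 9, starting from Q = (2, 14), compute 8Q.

(19, 22)

Repeated addition: build up to 8Q.
2Q: tangent at (2, 14): λ = (3·2² + 9)/(2·14) ≡ 21/5. 5⁻¹ ≡ 14 (mod 23) since 5·14 = 70 ≡ 1, so λ ≡ 21·14 ≡ 18.
  x = λ² - 2 - 2 = 324 - 4 ≡ 21; y = λ·(2 - 21) - 14 ≡ 12. → (21, 12)
3Q: (21, 12) + (2, 14). λ = (14 - 12)/(2 - 21) ≡ 2/4 mod 23. 4⁻¹ ≡ 6 (mod 23), so λ ≡ 12.
  x = λ² - 21 - 2 = 144 - 23 ≡ 6; y = λ·(21 - 6) - 12 ≡ 7. → (6, 7)
4Q: (6, 7) + (2, 14). λ = (14 - 7)/(2 - 6) ≡ 7/19 mod 23. 19⁻¹ ≡ 17 (mod 23) since 19·17 = 323 ≡ 1, so λ ≡ 4.
  x = λ² - 6 - 2 = 16 - 8 ≡ 8; y = λ·(6 - 8) - 7 ≡ 8. → (8, 8)
5Q: (8, 8) + (2, 14). λ = (14 - 8)/(2 - 8) ≡ 6/17 mod 23. 17⁻¹ ≡ 19 (mod 23), so λ ≡ 22.
  x = λ² - 8 - 2 = 484 - 10 ≡ 14; y = λ·(8 - 14) - 8 ≡ 21. → (14, 21)
6Q: (14, 21) + (2, 14). λ = (14 - 21)/(2 - 14) ≡ 16/11 mod 23. 11⁻¹ ≡ 21 (mod 23), so λ ≡ 14.
  x = λ² - 14 - 2 = 196 - 16 ≡ 19; y = λ·(14 - 19) - 21 ≡ 1. → (19, 1)
7Q: (19, 1) + (2, 14). λ = (14 - 1)/(2 - 19) ≡ 13/6 mod 23. 6⁻¹ ≡ 4 (mod 23) since 6·4 = 24 ≡ 1, so λ ≡ 6.
  x = λ² - 19 - 2 = 36 - 21 ≡ 15; y = λ·(19 - 15) - 1 ≡ 0. → (15, 0)
8Q: (15, 0) + (2, 14). λ = (14 - 0)/(2 - 15) ≡ 14/10 mod 23. 10⁻¹ ≡ 7 (mod 23), so λ ≡ 6.
  x = λ² - 15 - 2 = 36 - 17 ≡ 19; y = λ·(15 - 19) - 0 ≡ 22. → (19, 22)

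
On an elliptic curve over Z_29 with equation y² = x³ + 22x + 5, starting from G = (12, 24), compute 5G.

(16, 4)

Double-and-add on 5 = (101)₂. Start with G = (12, 24) for the leading 1-bit.
double: tangent at (12, 24): λ = (3·12² + 22)/(2·24) ≡ 19/19. 19⁻¹ ≡ 26 (mod 29), so λ ≡ 19·26 ≡ 1.
  x = λ² - 12 - 12 = 1 - 24 ≡ 6; y = λ·(12 - 6) - 24 ≡ 11. → (6, 11)
double: tangent at (6, 11): λ = (3·6² + 22)/(2·11) ≡ 14/22. 22⁻¹ ≡ 4 (mod 29), so λ ≡ 14·4 ≡ 27.
  x = λ² - 6 - 6 = 729 - 12 ≡ 21; y = λ·(6 - 21) - 11 ≡ 19. → (21, 19)
add G: (21, 19) + (12, 24). λ = (24 - 19)/(12 - 21) ≡ 5/20 mod 29. 20⁻¹ ≡ 16 (mod 29), so λ ≡ 22.
  x = λ² - 21 - 12 = 484 - 33 ≡ 16; y = λ·(21 - 16) - 19 ≡ 4. → (16, 4)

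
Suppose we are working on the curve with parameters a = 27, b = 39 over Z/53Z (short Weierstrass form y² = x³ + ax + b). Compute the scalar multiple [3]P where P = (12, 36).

(6, 29)

Repeated addition: build up to 3P.
2P: tangent at (12, 36): λ = (3·12² + 27)/(2·36) ≡ 35/19. 19⁻¹ ≡ 14 (mod 53) since 19·14 = 266 ≡ 1, so λ ≡ 35·14 ≡ 13.
  x = λ² - 12 - 12 = 169 - 24 ≡ 39; y = λ·(12 - 39) - 36 ≡ 37. → (39, 37)
3P: (39, 37) + (12, 36). λ = (36 - 37)/(12 - 39) ≡ 52/26 mod 53. 26⁻¹ ≡ 51 (mod 53), so λ ≡ 2.
  x = λ² - 39 - 12 = 4 - 51 ≡ 6; y = λ·(39 - 6) - 37 ≡ 29. → (6, 29)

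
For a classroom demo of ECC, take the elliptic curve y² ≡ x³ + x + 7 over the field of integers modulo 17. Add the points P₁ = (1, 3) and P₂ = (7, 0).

(5, 16)

(1, 3) + (7, 0). λ = (0 - 3)/(7 - 1) ≡ 14/6 mod 17. 6⁻¹ ≡ 3 (mod 17) since 6·3 = 18 ≡ 1, so λ ≡ 8.
  x = λ² - 1 - 7 = 64 - 8 ≡ 5; y = λ·(1 - 5) - 3 ≡ 16. → (5, 16)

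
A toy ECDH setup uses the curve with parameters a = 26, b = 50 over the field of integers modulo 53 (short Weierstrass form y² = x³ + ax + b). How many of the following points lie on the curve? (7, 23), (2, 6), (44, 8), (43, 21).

0

(7, 23): 23² ≡ 52, rhs ≡ 45 → off.
(2, 6): 6² ≡ 36, rhs ≡ 4 → off.
(44, 8): 8² ≡ 11, rhs ≡ 41 → off.
(43, 21): 21² ≡ 17, rhs ≡ 9 → off.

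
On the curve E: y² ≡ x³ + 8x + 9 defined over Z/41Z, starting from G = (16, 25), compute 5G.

(28, 2)

Double-and-add on 5 = (101)₂. Start with G = (16, 25) for the leading 1-bit.
double: tangent at (16, 25): λ = (3·16² + 8)/(2·25) ≡ 38/9. 9⁻¹ ≡ 32 (mod 41), so λ ≡ 38·32 ≡ 27.
  x = λ² - 16 - 16 = 729 - 32 ≡ 0; y = λ·(16 - 0) - 25 ≡ 38. → (0, 38)
double: tangent at (0, 38): λ = (3·0² + 8)/(2·38) ≡ 8/35. 35⁻¹ ≡ 34 (mod 41), so λ ≡ 8·34 ≡ 26.
  x = λ² - 0 - 0 = 676 - 0 ≡ 20; y = λ·(0 - 20) - 38 ≡ 16. → (20, 16)
add G: (20, 16) + (16, 25). λ = (25 - 16)/(16 - 20) ≡ 9/37 mod 41. 37⁻¹ ≡ 10 (mod 41), so λ ≡ 8.
  x = λ² - 20 - 16 = 64 - 36 ≡ 28; y = λ·(20 - 28) - 16 ≡ 2. → (28, 2)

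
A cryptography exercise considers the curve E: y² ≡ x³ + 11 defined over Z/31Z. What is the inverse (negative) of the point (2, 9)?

-(2, 9) = (2, -9 mod 31) = (2, 22).

(2, 22)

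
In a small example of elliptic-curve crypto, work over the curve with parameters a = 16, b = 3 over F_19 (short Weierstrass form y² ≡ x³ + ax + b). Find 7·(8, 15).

(18, 9)

Write Q = (8, 15).
Repeated addition: build up to 7Q.
2Q: tangent at (8, 15): λ = (3·8² + 16)/(2·15) ≡ 18/11. 11⁻¹ ≡ 7 (mod 19), so λ ≡ 18·7 ≡ 12.
  x = λ² - 8 - 8 = 144 - 16 ≡ 14; y = λ·(8 - 14) - 15 ≡ 8. → (14, 8)
3Q: (14, 8) + (8, 15). λ = (15 - 8)/(8 - 14) ≡ 7/13 mod 19. 13⁻¹ ≡ 3 (mod 19) since 13·3 = 39 ≡ 1, so λ ≡ 2.
  x = λ² - 14 - 8 = 4 - 22 ≡ 1; y = λ·(14 - 1) - 8 ≡ 18. → (1, 18)
4Q: (1, 18) + (8, 15). λ = (15 - 18)/(8 - 1) ≡ 16/7 mod 19. 7⁻¹ ≡ 11 (mod 19) since 7·11 = 77 ≡ 1, so λ ≡ 5.
  x = λ² - 1 - 8 = 25 - 9 ≡ 16; y = λ·(1 - 16) - 18 ≡ 2. → (16, 2)
5Q: (16, 2) + (8, 15). λ = (15 - 2)/(8 - 16) ≡ 13/11 mod 19. 11⁻¹ ≡ 7 (mod 19) since 11·7 = 77 ≡ 1, so λ ≡ 15.
  x = λ² - 16 - 8 = 225 - 24 ≡ 11; y = λ·(16 - 11) - 2 ≡ 16. → (11, 16)
6Q: (11, 16) + (8, 15). λ = (15 - 16)/(8 - 11) ≡ 18/16 mod 19. 16⁻¹ ≡ 6 (mod 19), so λ ≡ 13.
  x = λ² - 11 - 8 = 169 - 19 ≡ 17; y = λ·(11 - 17) - 16 ≡ 1. → (17, 1)
7Q: (17, 1) + (8, 15). λ = (15 - 1)/(8 - 17) ≡ 14/10 mod 19. 10⁻¹ ≡ 2 (mod 19), so λ ≡ 9.
  x = λ² - 17 - 8 = 81 - 25 ≡ 18; y = λ·(17 - 18) - 1 ≡ 9. → (18, 9)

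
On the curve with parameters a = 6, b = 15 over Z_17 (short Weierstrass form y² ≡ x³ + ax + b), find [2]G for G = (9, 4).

(7, 3)

tangent at (9, 4): λ = (3·9² + 6)/(2·4) ≡ 11/8. 8⁻¹ ≡ 15 (mod 17) since 8·15 = 120 ≡ 1, so λ ≡ 11·15 ≡ 12.
  x = λ² - 9 - 9 = 144 - 18 ≡ 7; y = λ·(9 - 7) - 4 ≡ 3. → (7, 3)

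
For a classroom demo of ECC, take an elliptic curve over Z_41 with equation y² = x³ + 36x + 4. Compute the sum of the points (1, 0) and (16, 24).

(1, 0) + (16, 24). λ = (24 - 0)/(16 - 1) ≡ 24/15 mod 41. 15⁻¹ ≡ 11 (mod 41) since 15·11 = 165 ≡ 1, so λ ≡ 18.
  x = λ² - 1 - 16 = 324 - 17 ≡ 20; y = λ·(1 - 20) - 0 ≡ 27. → (20, 27)

(20, 27)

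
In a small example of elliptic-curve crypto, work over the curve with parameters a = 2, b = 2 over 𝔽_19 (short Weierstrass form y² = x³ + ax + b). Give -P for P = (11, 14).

-(11, 14) = (11, -14 mod 19) = (11, 5).

(11, 5)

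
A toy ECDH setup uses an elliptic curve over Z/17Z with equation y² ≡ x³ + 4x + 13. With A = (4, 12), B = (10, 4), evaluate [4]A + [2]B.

First 4A:
Repeated addition: build up to 4A.
2A: tangent at (4, 12): λ = (3·4² + 4)/(2·12) ≡ 1/7. 7⁻¹ ≡ 5 (mod 17), so λ ≡ 1·5 ≡ 5.
  x = λ² - 4 - 4 = 25 - 8 ≡ 0; y = λ·(4 - 0) - 12 ≡ 8. → (0, 8)
3A: (0, 8) + (4, 12). λ = (12 - 8)/(4 - 0) ≡ 4/4 mod 17. 4⁻¹ ≡ 13 (mod 17), so λ ≡ 1.
  x = λ² - 0 - 4 = 1 - 4 ≡ 14; y = λ·(0 - 14) - 8 ≡ 12. → (14, 12)
4A: (14, 12) + (4, 12). λ = (12 - 12)/(4 - 14) ≡ 0/7 mod 17. 7⁻¹ ≡ 5 (mod 17) since 7·5 = 35 ≡ 1, so λ ≡ 0.
  x = λ² - 14 - 4 = 0 - 18 ≡ 16; y = λ·(14 - 16) - 12 ≡ 5. → (16, 5)
4A = (16, 5).
Next 2B:
Repeated addition: build up to 2B.
2B: tangent at (10, 4): λ = (3·10² + 4)/(2·4) ≡ 15/8. 8⁻¹ ≡ 15 (mod 17), so λ ≡ 15·15 ≡ 4.
  x = λ² - 10 - 10 = 16 - 20 ≡ 13; y = λ·(10 - 13) - 4 ≡ 1. → (13, 1)
2B = (13, 1).
Finally 4A + 2B:
(16, 5) + (13, 1). λ = (1 - 5)/(13 - 16) ≡ 13/14 mod 17. 14⁻¹ ≡ 11 (mod 17), so λ ≡ 7.
  x = λ² - 16 - 13 = 49 - 29 ≡ 3; y = λ·(16 - 3) - 5 ≡ 1. → (3, 1)

(3, 1)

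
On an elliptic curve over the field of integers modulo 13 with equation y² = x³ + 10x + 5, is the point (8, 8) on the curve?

y² = 8² ≡ 12; x³ + 10x + 5 = 597 ≡ 12 (mod 13). 12 = 12.

yes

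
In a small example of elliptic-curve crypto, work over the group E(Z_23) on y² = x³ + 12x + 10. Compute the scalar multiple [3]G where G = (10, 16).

(19, 6)

Repeated addition: build up to 3G.
2G: tangent at (10, 16): λ = (3·10² + 12)/(2·16) ≡ 13/9. 9⁻¹ ≡ 18 (mod 23) since 9·18 = 162 ≡ 1, so λ ≡ 13·18 ≡ 4.
  x = λ² - 10 - 10 = 16 - 20 ≡ 19; y = λ·(10 - 19) - 16 ≡ 17. → (19, 17)
3G: (19, 17) + (10, 16). λ = (16 - 17)/(10 - 19) ≡ 22/14 mod 23. 14⁻¹ ≡ 5 (mod 23), so λ ≡ 18.
  x = λ² - 19 - 10 = 324 - 29 ≡ 19; y = λ·(19 - 19) - 17 ≡ 6. → (19, 6)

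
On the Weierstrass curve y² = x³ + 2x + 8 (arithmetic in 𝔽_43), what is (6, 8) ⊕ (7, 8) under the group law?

(30, 35)

(6, 8) + (7, 8). λ = (8 - 8)/(7 - 6) ≡ 0/1 mod 43. 1⁻¹ ≡ 1 (mod 43), so λ ≡ 0.
  x = λ² - 6 - 7 = 0 - 13 ≡ 30; y = λ·(6 - 30) - 8 ≡ 35. → (30, 35)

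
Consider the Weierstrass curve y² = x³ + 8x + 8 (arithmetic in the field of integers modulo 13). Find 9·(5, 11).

Write P = (5, 11).
Double-and-add on 9 = (1001)₂. Start with P = (5, 11) for the leading 1-bit.
double: tangent at (5, 11): λ = (3·5² + 8)/(2·11) ≡ 5/9. 9⁻¹ ≡ 3 (mod 13), so λ ≡ 5·3 ≡ 2.
  x = λ² - 5 - 5 = 4 - 10 ≡ 7; y = λ·(5 - 7) - 11 ≡ 11. → (7, 11)
double: tangent at (7, 11): λ = (3·7² + 8)/(2·11) ≡ 12/9. 9⁻¹ ≡ 3 (mod 13), so λ ≡ 12·3 ≡ 10.
  x = λ² - 7 - 7 = 100 - 14 ≡ 8; y = λ·(7 - 8) - 11 ≡ 5. → (8, 5)
double: tangent at (8, 5): λ = (3·8² + 8)/(2·5) ≡ 5/10. 10⁻¹ ≡ 4 (mod 13), so λ ≡ 5·4 ≡ 7.
  x = λ² - 8 - 8 = 49 - 16 ≡ 7; y = λ·(8 - 7) - 5 ≡ 2. → (7, 2)
add P: (7, 2) + (5, 11). λ = (11 - 2)/(5 - 7) ≡ 9/11 mod 13. 11⁻¹ ≡ 6 (mod 13), so λ ≡ 2.
  x = λ² - 7 - 5 = 4 - 12 ≡ 5; y = λ·(7 - 5) - 2 ≡ 2. → (5, 2)

(5, 2)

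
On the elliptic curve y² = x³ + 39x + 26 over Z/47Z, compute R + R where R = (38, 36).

(18, 11)

tangent at (38, 36): λ = (3·38² + 39)/(2·36) ≡ 0/25. 25⁻¹ ≡ 32 (mod 47), so λ ≡ 0·32 ≡ 0.
  x = λ² - 38 - 38 = 0 - 76 ≡ 18; y = λ·(38 - 18) - 36 ≡ 11. → (18, 11)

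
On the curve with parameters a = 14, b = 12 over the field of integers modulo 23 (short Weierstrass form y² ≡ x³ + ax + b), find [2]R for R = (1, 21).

(6, 6)

tangent at (1, 21): λ = (3·1² + 14)/(2·21) ≡ 17/19. 19⁻¹ ≡ 17 (mod 23) since 19·17 = 323 ≡ 1, so λ ≡ 17·17 ≡ 13.
  x = λ² - 1 - 1 = 169 - 2 ≡ 6; y = λ·(1 - 6) - 21 ≡ 6. → (6, 6)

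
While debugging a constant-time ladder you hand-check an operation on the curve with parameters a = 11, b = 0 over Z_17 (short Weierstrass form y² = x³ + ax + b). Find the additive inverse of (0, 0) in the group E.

(0, 0)

-(0, 0) = (0, -0 mod 17) = (0, 0).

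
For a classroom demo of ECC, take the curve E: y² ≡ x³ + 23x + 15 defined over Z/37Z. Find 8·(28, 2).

Write G = (28, 2).
Repeated addition: build up to 8G.
2G: tangent at (28, 2): λ = (3·28² + 23)/(2·2) ≡ 7/4. 4⁻¹ ≡ 28 (mod 37) since 4·28 = 112 ≡ 1, so λ ≡ 7·28 ≡ 11.
  x = λ² - 28 - 28 = 121 - 56 ≡ 28; y = λ·(28 - 28) - 2 ≡ 35. → (28, 35)
3G: (28, 35) + (28, 2): same x and y₁ ≡ -y₂, so the sum is O.
4G: O + (28, 2) = (28, 2) (identity).
5G: tangent at (28, 2): λ = (3·28² + 23)/(2·2) ≡ 7/4. 4⁻¹ ≡ 28 (mod 37), so λ ≡ 7·28 ≡ 11.
  x = λ² - 28 - 28 = 121 - 56 ≡ 28; y = λ·(28 - 28) - 2 ≡ 35. → (28, 35)
6G: (28, 35) + (28, 2): same x and y₁ ≡ -y₂, so the sum is O.
7G: O + (28, 2) = (28, 2) (identity).
8G: tangent at (28, 2): λ = (3·28² + 23)/(2·2) ≡ 7/4. 4⁻¹ ≡ 28 (mod 37) since 4·28 = 112 ≡ 1, so λ ≡ 7·28 ≡ 11.
  x = λ² - 28 - 28 = 121 - 56 ≡ 28; y = λ·(28 - 28) - 2 ≡ 35. → (28, 35)

(28, 35)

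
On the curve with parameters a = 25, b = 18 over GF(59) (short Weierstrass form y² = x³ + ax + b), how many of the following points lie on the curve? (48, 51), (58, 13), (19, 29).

(48, 51): 51² ≡ 5, rhs ≡ 5 → on.
(58, 13): 13² ≡ 51, rhs ≡ 51 → on.
(19, 29): 29² ≡ 15, rhs ≡ 36 → off.

2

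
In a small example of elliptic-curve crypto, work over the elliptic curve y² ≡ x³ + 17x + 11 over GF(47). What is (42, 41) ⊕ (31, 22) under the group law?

(10, 10)

(42, 41) + (31, 22). λ = (22 - 41)/(31 - 42) ≡ 28/36 mod 47. 36⁻¹ ≡ 17 (mod 47) since 36·17 = 612 ≡ 1, so λ ≡ 6.
  x = λ² - 42 - 31 = 36 - 73 ≡ 10; y = λ·(42 - 10) - 41 ≡ 10. → (10, 10)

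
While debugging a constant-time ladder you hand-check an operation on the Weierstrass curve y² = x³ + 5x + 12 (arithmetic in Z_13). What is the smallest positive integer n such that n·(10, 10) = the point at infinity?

2P: tangent at (10, 10): λ = (3·10² + 5)/(2·10) ≡ 6/7. 7⁻¹ ≡ 2 (mod 13), so λ ≡ 6·2 ≡ 12.
  x = λ² - 10 - 10 = 144 - 20 ≡ 7; y = λ·(10 - 7) - 10 ≡ 0. → (7, 0)
3P: (7, 0) + (10, 10). λ = (10 - 0)/(10 - 7) ≡ 10/3 mod 13. 3⁻¹ ≡ 9 (mod 13), so λ ≡ 12.
  x = λ² - 7 - 10 = 144 - 17 ≡ 10; y = λ·(7 - 10) - 0 ≡ 3. → (10, 3)
4P: (10, 3) + (10, 10): same x and y₁ ≡ -y₂, so the sum is the point at infinity.
4P = the point at infinity, so the order is 4.

4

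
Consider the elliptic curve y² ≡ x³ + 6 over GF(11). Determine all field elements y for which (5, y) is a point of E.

x³ + 0x + 6 = 131 ≡ 10 (mod 11).
10 is a non-residue mod 11; no y exists.

none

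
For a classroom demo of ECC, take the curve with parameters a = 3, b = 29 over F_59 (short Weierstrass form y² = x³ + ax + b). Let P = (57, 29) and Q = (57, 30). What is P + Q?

O

The two points share x = 57 and their y-coordinates satisfy 29 + 30 ≡ 0 (mod 59), so they are inverses. Their sum is ∞.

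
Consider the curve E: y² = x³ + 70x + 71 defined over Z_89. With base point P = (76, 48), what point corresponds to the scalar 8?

(56, 19)

Repeated addition: build up to 8P.
2P: tangent at (76, 48): λ = (3·76² + 70)/(2·48) ≡ 43/7. 7⁻¹ ≡ 51 (mod 89), so λ ≡ 43·51 ≡ 57.
  x = λ² - 76 - 76 = 3249 - 152 ≡ 71; y = λ·(76 - 71) - 48 ≡ 59. → (71, 59)
3P: (71, 59) + (76, 48). λ = (48 - 59)/(76 - 71) ≡ 78/5 mod 89. 5⁻¹ ≡ 18 (mod 89), so λ ≡ 69.
  x = λ² - 71 - 76 = 4761 - 147 ≡ 75; y = λ·(71 - 75) - 59 ≡ 21. → (75, 21)
4P: (75, 21) + (76, 48). λ = (48 - 21)/(76 - 75) ≡ 27/1 mod 89. 1⁻¹ ≡ 1 (mod 89), so λ ≡ 27.
  x = λ² - 75 - 76 = 729 - 151 ≡ 44; y = λ·(75 - 44) - 21 ≡ 15. → (44, 15)
5P: (44, 15) + (76, 48). λ = (48 - 15)/(76 - 44) ≡ 33/32 mod 89. 32⁻¹ ≡ 64 (mod 89) since 32·64 = 2048 ≡ 1, so λ ≡ 65.
  x = λ² - 44 - 76 = 4225 - 120 ≡ 11; y = λ·(44 - 11) - 15 ≡ 83. → (11, 83)
6P: (11, 83) + (76, 48). λ = (48 - 83)/(76 - 11) ≡ 54/65 mod 89. 65⁻¹ ≡ 63 (mod 89) since 65·63 = 4095 ≡ 1, so λ ≡ 20.
  x = λ² - 11 - 76 = 400 - 87 ≡ 46; y = λ·(11 - 46) - 83 ≡ 18. → (46, 18)
7P: (46, 18) + (76, 48). λ = (48 - 18)/(76 - 46) ≡ 30/30 mod 89. 30⁻¹ ≡ 3 (mod 89), so λ ≡ 1.
  x = λ² - 46 - 76 = 1 - 122 ≡ 57; y = λ·(46 - 57) - 18 ≡ 60. → (57, 60)
8P: (57, 60) + (76, 48). λ = (48 - 60)/(76 - 57) ≡ 77/19 mod 89. 19⁻¹ ≡ 75 (mod 89), so λ ≡ 79.
  x = λ² - 57 - 76 = 6241 - 133 ≡ 56; y = λ·(57 - 56) - 60 ≡ 19. → (56, 19)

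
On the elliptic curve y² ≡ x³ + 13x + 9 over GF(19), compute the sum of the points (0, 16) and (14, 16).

(0, 16) + (14, 16). λ = (16 - 16)/(14 - 0) ≡ 0/14 mod 19. 14⁻¹ ≡ 15 (mod 19), so λ ≡ 0.
  x = λ² - 0 - 14 = 0 - 14 ≡ 5; y = λ·(0 - 5) - 16 ≡ 3. → (5, 3)

(5, 3)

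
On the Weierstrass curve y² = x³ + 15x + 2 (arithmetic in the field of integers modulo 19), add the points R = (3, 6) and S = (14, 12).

(3, 6) + (14, 12). λ = (12 - 6)/(14 - 3) ≡ 6/11 mod 19. 11⁻¹ ≡ 7 (mod 19) since 11·7 = 77 ≡ 1, so λ ≡ 4.
  x = λ² - 3 - 14 = 16 - 17 ≡ 18; y = λ·(3 - 18) - 6 ≡ 10. → (18, 10)

(18, 10)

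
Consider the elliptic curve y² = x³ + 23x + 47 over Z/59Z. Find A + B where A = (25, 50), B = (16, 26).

(25, 50) + (16, 26). λ = (26 - 50)/(16 - 25) ≡ 35/50 mod 59. 50⁻¹ ≡ 13 (mod 59) since 50·13 = 650 ≡ 1, so λ ≡ 42.
  x = λ² - 25 - 16 = 1764 - 41 ≡ 12; y = λ·(25 - 12) - 50 ≡ 24. → (12, 24)

(12, 24)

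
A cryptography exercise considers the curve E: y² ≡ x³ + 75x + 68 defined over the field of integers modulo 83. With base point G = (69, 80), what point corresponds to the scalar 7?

Double-and-add on 7 = (111)₂. Start with G = (69, 80) for the leading 1-bit.
double: tangent at (69, 80): λ = (3·69² + 75)/(2·80) ≡ 82/77. 77⁻¹ ≡ 69 (mod 83), so λ ≡ 82·69 ≡ 14.
  x = λ² - 69 - 69 = 196 - 138 ≡ 58; y = λ·(69 - 58) - 80 ≡ 74. → (58, 74)
add G: (58, 74) + (69, 80). λ = (80 - 74)/(69 - 58) ≡ 6/11 mod 83. 11⁻¹ ≡ 68 (mod 83), so λ ≡ 76.
  x = λ² - 58 - 69 = 5776 - 127 ≡ 5; y = λ·(58 - 5) - 74 ≡ 53. → (5, 53)
double: tangent at (5, 53): λ = (3·5² + 75)/(2·53) ≡ 67/23. 23⁻¹ ≡ 65 (mod 83), so λ ≡ 67·65 ≡ 39.
  x = λ² - 5 - 5 = 1521 - 10 ≡ 17; y = λ·(5 - 17) - 53 ≡ 60. → (17, 60)
add G: (17, 60) + (69, 80). λ = (80 - 60)/(69 - 17) ≡ 20/52 mod 83. 52⁻¹ ≡ 8 (mod 83) since 52·8 = 416 ≡ 1, so λ ≡ 77.
  x = λ² - 17 - 69 = 5929 - 86 ≡ 33; y = λ·(17 - 33) - 60 ≡ 36. → (33, 36)

(33, 36)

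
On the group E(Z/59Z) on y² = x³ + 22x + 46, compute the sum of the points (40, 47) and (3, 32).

(40, 47) + (3, 32). λ = (32 - 47)/(3 - 40) ≡ 44/22 mod 59. 22⁻¹ ≡ 51 (mod 59) since 22·51 = 1122 ≡ 1, so λ ≡ 2.
  x = λ² - 40 - 3 = 4 - 43 ≡ 20; y = λ·(40 - 20) - 47 ≡ 52. → (20, 52)

(20, 52)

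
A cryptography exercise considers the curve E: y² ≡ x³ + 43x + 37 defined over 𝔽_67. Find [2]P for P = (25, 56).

tangent at (25, 56): λ = (3·25² + 43)/(2·56) ≡ 42/45. 45⁻¹ ≡ 3 (mod 67), so λ ≡ 42·3 ≡ 59.
  x = λ² - 25 - 25 = 3481 - 50 ≡ 14; y = λ·(25 - 14) - 56 ≡ 57. → (14, 57)

(14, 57)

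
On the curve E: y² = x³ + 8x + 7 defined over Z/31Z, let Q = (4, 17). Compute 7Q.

Repeated addition: build up to 7Q.
2Q: tangent at (4, 17): λ = (3·4² + 8)/(2·17) ≡ 25/3. 3⁻¹ ≡ 21 (mod 31) since 3·21 = 63 ≡ 1, so λ ≡ 25·21 ≡ 29.
  x = λ² - 4 - 4 = 841 - 8 ≡ 27; y = λ·(4 - 27) - 17 ≡ 29. → (27, 29)
3Q: (27, 29) + (4, 17). λ = (17 - 29)/(4 - 27) ≡ 19/8 mod 31. 8⁻¹ ≡ 4 (mod 31), so λ ≡ 14.
  x = λ² - 27 - 4 = 196 - 31 ≡ 10; y = λ·(27 - 10) - 29 ≡ 23. → (10, 23)
4Q: (10, 23) + (4, 17). λ = (17 - 23)/(4 - 10) ≡ 25/25 mod 31. 25⁻¹ ≡ 5 (mod 31), so λ ≡ 1.
  x = λ² - 10 - 4 = 1 - 14 ≡ 18; y = λ·(10 - 18) - 23 ≡ 0. → (18, 0)
5Q: (18, 0) + (4, 17). λ = (17 - 0)/(4 - 18) ≡ 17/17 mod 31. 17⁻¹ ≡ 11 (mod 31), so λ ≡ 1.
  x = λ² - 18 - 4 = 1 - 22 ≡ 10; y = λ·(18 - 10) - 0 ≡ 8. → (10, 8)
6Q: (10, 8) + (4, 17). λ = (17 - 8)/(4 - 10) ≡ 9/25 mod 31. 25⁻¹ ≡ 5 (mod 31) since 25·5 = 125 ≡ 1, so λ ≡ 14.
  x = λ² - 10 - 4 = 196 - 14 ≡ 27; y = λ·(10 - 27) - 8 ≡ 2. → (27, 2)
7Q: (27, 2) + (4, 17). λ = (17 - 2)/(4 - 27) ≡ 15/8 mod 31. 8⁻¹ ≡ 4 (mod 31), so λ ≡ 29.
  x = λ² - 27 - 4 = 841 - 31 ≡ 4; y = λ·(27 - 4) - 2 ≡ 14. → (4, 14)

(4, 14)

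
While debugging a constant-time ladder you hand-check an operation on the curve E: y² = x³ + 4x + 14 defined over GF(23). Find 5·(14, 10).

(11, 3)

Write Q = (14, 10).
Double-and-add on 5 = (101)₂. Start with Q = (14, 10) for the leading 1-bit.
double: tangent at (14, 10): λ = (3·14² + 4)/(2·10) ≡ 17/20. 20⁻¹ ≡ 15 (mod 23) since 20·15 = 300 ≡ 1, so λ ≡ 17·15 ≡ 2.
  x = λ² - 14 - 14 = 4 - 28 ≡ 22; y = λ·(14 - 22) - 10 ≡ 20. → (22, 20)
double: tangent at (22, 20): λ = (3·22² + 4)/(2·20) ≡ 7/17. 17⁻¹ ≡ 19 (mod 23), so λ ≡ 7·19 ≡ 18.
  x = λ² - 22 - 22 = 324 - 44 ≡ 4; y = λ·(22 - 4) - 20 ≡ 5. → (4, 5)
add Q: (4, 5) + (14, 10). λ = (10 - 5)/(14 - 4) ≡ 5/10 mod 23. 10⁻¹ ≡ 7 (mod 23), so λ ≡ 12.
  x = λ² - 4 - 14 = 144 - 18 ≡ 11; y = λ·(4 - 11) - 5 ≡ 3. → (11, 3)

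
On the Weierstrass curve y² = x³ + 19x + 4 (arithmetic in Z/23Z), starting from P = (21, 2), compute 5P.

Repeated addition: build up to 5P.
2P: tangent at (21, 2): λ = (3·21² + 19)/(2·2) ≡ 8/4. 4⁻¹ ≡ 6 (mod 23), so λ ≡ 8·6 ≡ 2.
  x = λ² - 21 - 21 = 4 - 42 ≡ 8; y = λ·(21 - 8) - 2 ≡ 1. → (8, 1)
3P: (8, 1) + (21, 2). λ = (2 - 1)/(21 - 8) ≡ 1/13 mod 23. 13⁻¹ ≡ 16 (mod 23), so λ ≡ 16.
  x = λ² - 8 - 21 = 256 - 29 ≡ 20; y = λ·(8 - 20) - 1 ≡ 14. → (20, 14)
4P: (20, 14) + (21, 2). λ = (2 - 14)/(21 - 20) ≡ 11/1 mod 23. 1⁻¹ ≡ 1 (mod 23) since 1·1 = 1 ≡ 1, so λ ≡ 11.
  x = λ² - 20 - 21 = 121 - 41 ≡ 11; y = λ·(20 - 11) - 14 ≡ 16. → (11, 16)
5P: (11, 16) + (21, 2). λ = (2 - 16)/(21 - 11) ≡ 9/10 mod 23. 10⁻¹ ≡ 7 (mod 23) since 10·7 = 70 ≡ 1, so λ ≡ 17.
  x = λ² - 11 - 21 = 289 - 32 ≡ 4; y = λ·(11 - 4) - 16 ≡ 11. → (4, 11)

(4, 11)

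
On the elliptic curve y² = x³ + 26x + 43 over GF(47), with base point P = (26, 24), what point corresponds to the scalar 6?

(19, 8)

Repeated addition: build up to 6P.
2P: tangent at (26, 24): λ = (3·26² + 26)/(2·24) ≡ 33/1. 1⁻¹ ≡ 1 (mod 47), so λ ≡ 33·1 ≡ 33.
  x = λ² - 26 - 26 = 1089 - 52 ≡ 3; y = λ·(26 - 3) - 24 ≡ 30. → (3, 30)
3P: (3, 30) + (26, 24). λ = (24 - 30)/(26 - 3) ≡ 41/23 mod 47. 23⁻¹ ≡ 45 (mod 47), so λ ≡ 12.
  x = λ² - 3 - 26 = 144 - 29 ≡ 21; y = λ·(3 - 21) - 30 ≡ 36. → (21, 36)
4P: (21, 36) + (26, 24). λ = (24 - 36)/(26 - 21) ≡ 35/5 mod 47. 5⁻¹ ≡ 19 (mod 47), so λ ≡ 7.
  x = λ² - 21 - 26 = 49 - 47 ≡ 2; y = λ·(21 - 2) - 36 ≡ 3. → (2, 3)
5P: (2, 3) + (26, 24). λ = (24 - 3)/(26 - 2) ≡ 21/24 mod 47. 24⁻¹ ≡ 2 (mod 47) since 24·2 = 48 ≡ 1, so λ ≡ 42.
  x = λ² - 2 - 26 = 1764 - 28 ≡ 44; y = λ·(2 - 44) - 3 ≡ 19. → (44, 19)
6P: (44, 19) + (26, 24). λ = (24 - 19)/(26 - 44) ≡ 5/29 mod 47. 29⁻¹ ≡ 13 (mod 47) since 29·13 = 377 ≡ 1, so λ ≡ 18.
  x = λ² - 44 - 26 = 324 - 70 ≡ 19; y = λ·(44 - 19) - 19 ≡ 8. → (19, 8)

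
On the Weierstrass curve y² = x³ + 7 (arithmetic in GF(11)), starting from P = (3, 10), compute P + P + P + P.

Double-and-add on 4 = (100)₂. Start with P = (3, 10) for the leading 1-bit.
double: tangent at (3, 10): λ = (3·3² + 0)/(2·10) ≡ 5/9. 9⁻¹ ≡ 5 (mod 11) since 9·5 = 45 ≡ 1, so λ ≡ 5·5 ≡ 3.
  x = λ² - 3 - 3 = 9 - 6 ≡ 3; y = λ·(3 - 3) - 10 ≡ 1. → (3, 1)
double: tangent at (3, 1): λ = (3·3² + 0)/(2·1) ≡ 5/2. 2⁻¹ ≡ 6 (mod 11), so λ ≡ 5·6 ≡ 8.
  x = λ² - 3 - 3 = 64 - 6 ≡ 3; y = λ·(3 - 3) - 1 ≡ 10. → (3, 10)

(3, 10)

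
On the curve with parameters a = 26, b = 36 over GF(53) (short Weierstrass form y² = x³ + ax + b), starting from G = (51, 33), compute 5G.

Double-and-add on 5 = (101)₂. Start with G = (51, 33) for the leading 1-bit.
double: tangent at (51, 33): λ = (3·51² + 26)/(2·33) ≡ 38/13. 13⁻¹ ≡ 49 (mod 53), so λ ≡ 38·49 ≡ 7.
  x = λ² - 51 - 51 = 49 - 102 ≡ 0; y = λ·(51 - 0) - 33 ≡ 6. → (0, 6)
double: tangent at (0, 6): λ = (3·0² + 26)/(2·6) ≡ 26/12. 12⁻¹ ≡ 31 (mod 53), so λ ≡ 26·31 ≡ 11.
  x = λ² - 0 - 0 = 121 - 0 ≡ 15; y = λ·(0 - 15) - 6 ≡ 41. → (15, 41)
add G: (15, 41) + (51, 33). λ = (33 - 41)/(51 - 15) ≡ 45/36 mod 53. 36⁻¹ ≡ 28 (mod 53) since 36·28 = 1008 ≡ 1, so λ ≡ 41.
  x = λ² - 15 - 51 = 1681 - 66 ≡ 25; y = λ·(15 - 25) - 41 ≡ 26. → (25, 26)

(25, 26)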